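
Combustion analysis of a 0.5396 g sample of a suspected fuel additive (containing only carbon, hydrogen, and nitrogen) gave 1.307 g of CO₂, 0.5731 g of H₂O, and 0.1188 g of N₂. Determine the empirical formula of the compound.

mol C = 1.307 g CO₂ ÷ 44.009 g/mol = 0.029698 mol
mol H = 2 × 0.5731 g H₂O ÷ 18.015 g/mol = 0.063625 mol
mol N = 2 × 0.1188 g N₂ ÷ 28.014 g/mol = 0.0084815 mol
Divide by the smallest (0.0084815 mol): C 3.502, H 7.502, N 1.000
Multiplying each by 2 gives whole numbers: C 7.00, H 15.00, N 2.00

C7H15N2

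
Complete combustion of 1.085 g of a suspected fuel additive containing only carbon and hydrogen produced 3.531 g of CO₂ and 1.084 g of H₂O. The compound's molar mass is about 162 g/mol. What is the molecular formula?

mol C = 3.531 g CO₂ ÷ 44.009 g/mol = 0.080234 mol
mol H = 2 × 1.084 g H₂O ÷ 18.015 g/mol = 0.12034 mol
Divide by the smallest (0.080234 mol): C 1.000, H 1.500
Multiplying each by 2 gives whole numbers: C 2.00, H 3.00
Empirical formula: C2H3
Empirical-formula mass = 27.05 g/mol; 162 ÷ 27.05 ≈ 6, so the molecular formula is C12H18.

C12H18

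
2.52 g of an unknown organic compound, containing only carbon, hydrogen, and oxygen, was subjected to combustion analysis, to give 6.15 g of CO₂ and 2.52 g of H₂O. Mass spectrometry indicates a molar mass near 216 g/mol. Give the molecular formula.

mol C = 6.15 g CO₂ ÷ 44.009 g/mol = 0.1397 mol
mol H = 2 × 2.52 g H₂O ÷ 18.015 g/mol = 0.2798 mol
mass O = 2.52 − (1.678 + 0.2820) = 0.5595 g → mol O = 0.5595 ÷ 15.999 = 0.03497 mol
Divide by the smallest (0.03497 mol): C 3.996, H 8.000, O 1.000
Empirical formula: C4H8O
Empirical-formula mass = 72.11 g/mol; 216 ÷ 72.11 ≈ 3, so the molecular formula is C12H24O3.

C12H24O3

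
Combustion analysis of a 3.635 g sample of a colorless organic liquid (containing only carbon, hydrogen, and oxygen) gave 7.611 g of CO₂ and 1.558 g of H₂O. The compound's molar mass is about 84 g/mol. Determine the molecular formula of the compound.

C4H4O2

mol C = 7.611 g CO₂ ÷ 44.009 g/mol = 0.17294 mol
mol H = 2 × 1.558 g H₂O ÷ 18.015 g/mol = 0.17297 mol
mass O = 3.635 − (2.0772 + 0.17435) = 1.3834 g → mol O = 1.3834 ÷ 15.999 = 0.086471 mol
Divide by the smallest (0.086471 mol): C 2.000, H 2.000, O 1.000
Empirical formula: C2H2O
Empirical-formula mass = 42.04 g/mol; 84 ÷ 42.04 ≈ 2, so the molecular formula is C4H4O2.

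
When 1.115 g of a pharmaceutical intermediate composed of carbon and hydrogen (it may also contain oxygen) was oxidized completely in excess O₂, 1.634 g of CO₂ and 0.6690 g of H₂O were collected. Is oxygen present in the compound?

yes

mol C = 1.634 g CO₂ ÷ 44.009 g/mol = 0.037129 mol
mol H = 2 × 0.6690 g H₂O ÷ 18.015 g/mol = 0.074271 mol
C and H account for only 0.52082 g of the 1.115 g sample; the remaining 0.59418 g must be oxygen.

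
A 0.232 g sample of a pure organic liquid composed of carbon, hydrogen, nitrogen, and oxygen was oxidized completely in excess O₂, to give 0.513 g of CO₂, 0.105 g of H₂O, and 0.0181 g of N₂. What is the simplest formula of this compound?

C9H9NO3

mol C = 0.513 g CO₂ ÷ 44.009 g/mol = 0.01166 mol
mol H = 2 × 0.105 g H₂O ÷ 18.015 g/mol = 0.01166 mol
mol N = 2 × 0.0181 g N₂ ÷ 28.014 g/mol = 0.001292 mol
mass O = 0.232 − (0.1400 + 0.01175 + 0.01810) = 0.06214 g → mol O = 0.06214 ÷ 15.999 = 0.003884 mol
Divide by the smallest (0.001292 mol): C 9.021, H 9.021, N 1.000, O 3.006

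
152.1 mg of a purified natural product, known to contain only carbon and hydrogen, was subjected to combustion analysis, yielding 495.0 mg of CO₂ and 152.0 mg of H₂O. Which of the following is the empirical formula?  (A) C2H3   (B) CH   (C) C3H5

(A) C2H3

mol C = 0.4950 g CO₂ ÷ 44.009 g/mol = 0.011248 mol
mol H = 2 × 0.1520 g H₂O ÷ 18.015 g/mol = 0.016875 mol
Divide by the smallest (0.011248 mol): C 1.000, H 1.500
Multiplying each by 2 gives whole numbers: C 2.00, H 3.00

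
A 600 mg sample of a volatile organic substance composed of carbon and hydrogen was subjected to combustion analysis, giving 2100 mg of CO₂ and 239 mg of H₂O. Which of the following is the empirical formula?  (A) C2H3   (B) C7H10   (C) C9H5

mol C = 2.10 g CO₂ ÷ 44.009 g/mol = 0.04772 mol
mol H = 2 × 0.239 g H₂O ÷ 18.015 g/mol = 0.02653 mol
Divide by the smallest (0.02653 mol): C 1.798, H 1.000
Multiplying each by 5 gives whole numbers: C 8.99, H 5.00

(C) C9H5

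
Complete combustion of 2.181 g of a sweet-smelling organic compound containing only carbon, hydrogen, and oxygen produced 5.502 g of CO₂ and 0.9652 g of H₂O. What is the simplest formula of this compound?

mol C = 5.502 g CO₂ ÷ 44.009 g/mol = 0.12502 mol
mol H = 2 × 0.9652 g H₂O ÷ 18.015 g/mol = 0.10716 mol
mass O = 2.181 − (1.5016 + 0.10801) = 0.57137 g → mol O = 0.57137 ÷ 15.999 = 0.035713 mol
Divide by the smallest (0.035713 mol): C 3.501, H 3.000, O 1.000
Multiplying each by 2 gives whole numbers: C 7.00, H 6.00, O 2.00

C7H6O2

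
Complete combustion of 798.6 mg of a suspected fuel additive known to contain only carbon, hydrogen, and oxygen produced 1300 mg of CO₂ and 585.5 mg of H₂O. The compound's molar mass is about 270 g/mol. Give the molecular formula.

C10H22O8

mol C = 1.300 g CO₂ ÷ 44.009 g/mol = 0.029539 mol
mol H = 2 × 0.5855 g H₂O ÷ 18.015 g/mol = 0.065001 mol
mass O = 0.7986 − (0.35480 + 0.065521) = 0.37828 g → mol O = 0.37828 ÷ 15.999 = 0.023644 mol
Divide by the smallest (0.023644 mol): C 1.249, H 2.749, O 1.000
Multiplying each by 4 gives whole numbers: C 5.00, H 11.00, O 4.00
Empirical formula: C5H11O4
Empirical-formula mass = 135.14 g/mol; 270 ÷ 135.14 ≈ 2, so the molecular formula is C10H22O8.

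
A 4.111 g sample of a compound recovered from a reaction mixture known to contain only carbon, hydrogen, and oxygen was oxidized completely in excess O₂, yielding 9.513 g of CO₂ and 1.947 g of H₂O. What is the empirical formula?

mol C = 9.513 g CO₂ ÷ 44.009 g/mol = 0.21616 mol
mol H = 2 × 1.947 g H₂O ÷ 18.015 g/mol = 0.21615 mol
mass O = 4.111 − (2.5963 + 0.21788) = 1.2968 g → mol O = 1.2968 ÷ 15.999 = 0.081056 mol
Divide by the smallest (0.081056 mol): C 2.667, H 2.667, O 1.000
Multiplying each by 3 gives whole numbers: C 8.00, H 8.00, O 3.00

C8H8O3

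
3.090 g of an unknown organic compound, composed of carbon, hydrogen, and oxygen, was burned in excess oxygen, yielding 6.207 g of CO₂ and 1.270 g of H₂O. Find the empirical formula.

mol C = 6.207 g CO₂ ÷ 44.009 g/mol = 0.14104 mol
mol H = 2 × 1.270 g H₂O ÷ 18.015 g/mol = 0.14099 mol
mass O = 3.090 − (1.6940 + 0.14212) = 1.2539 g → mol O = 1.2539 ÷ 15.999 = 0.078371 mol
Divide by the smallest (0.078371 mol): C 1.800, H 1.799, O 1.000
Multiplying each by 5 gives whole numbers: C 9.00, H 9.00, O 5.00

C9H9O5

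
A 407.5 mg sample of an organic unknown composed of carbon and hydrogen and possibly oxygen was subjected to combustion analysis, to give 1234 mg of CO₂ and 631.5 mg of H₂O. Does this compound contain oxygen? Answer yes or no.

mol C = 1.234 g CO₂ ÷ 44.009 g/mol = 0.028040 mol
mol H = 2 × 0.6315 g H₂O ÷ 18.015 g/mol = 0.070108 mol
C and H together account for 0.40745 g — essentially the entire 0.4075 g sample — so the compound contains no oxygen.

no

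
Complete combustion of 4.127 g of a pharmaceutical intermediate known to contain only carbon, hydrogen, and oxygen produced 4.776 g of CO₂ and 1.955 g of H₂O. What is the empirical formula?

C2H4O3

mol C = 4.776 g CO₂ ÷ 44.009 g/mol = 0.10852 mol
mol H = 2 × 1.955 g H₂O ÷ 18.015 g/mol = 0.21704 mol
mass O = 4.127 − (1.3035 + 0.21878) = 2.6047 g → mol O = 2.6047 ÷ 15.999 = 0.16281 mol
Divide by the smallest (0.10852 mol): C 1.000, H 2.000, O 1.500
Multiplying each by 2 gives whole numbers: C 2.00, H 4.00, O 3.00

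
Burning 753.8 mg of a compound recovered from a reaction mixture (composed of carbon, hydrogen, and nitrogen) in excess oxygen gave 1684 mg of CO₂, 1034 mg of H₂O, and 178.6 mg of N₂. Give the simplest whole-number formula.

mol C = 1.684 g CO₂ ÷ 44.009 g/mol = 0.038265 mol
mol H = 2 × 1.034 g H₂O ÷ 18.015 g/mol = 0.11479 mol
mol N = 2 × 0.1786 g N₂ ÷ 28.014 g/mol = 0.012751 mol
Divide by the smallest (0.012751 mol): C 3.001, H 9.003, N 1.000

C3H9N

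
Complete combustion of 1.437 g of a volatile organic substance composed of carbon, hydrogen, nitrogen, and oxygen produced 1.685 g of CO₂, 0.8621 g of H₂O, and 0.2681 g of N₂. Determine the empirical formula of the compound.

C2H5NO2

mol C = 1.685 g CO₂ ÷ 44.009 g/mol = 0.038288 mol
mol H = 2 × 0.8621 g H₂O ÷ 18.015 g/mol = 0.095709 mol
mol N = 2 × 0.2681 g N₂ ÷ 28.014 g/mol = 0.019140 mol
mass O = 1.437 − (0.45987 + 0.096475 + 0.26810) = 0.61255 g → mol O = 0.61255 ÷ 15.999 = 0.038287 mol
Divide by the smallest (0.019140 mol): C 2.000, H 5.000, N 1.000, O 2.000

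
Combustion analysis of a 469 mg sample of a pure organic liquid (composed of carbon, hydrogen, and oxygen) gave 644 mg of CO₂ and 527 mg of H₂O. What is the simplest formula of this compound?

CH4O

mol C = 0.644 g CO₂ ÷ 44.009 g/mol = 0.01463 mol
mol H = 2 × 0.527 g H₂O ÷ 18.015 g/mol = 0.05851 mol
mass O = 0.469 − (0.1758 + 0.05897) = 0.2343 g → mol O = 0.2343 ÷ 15.999 = 0.01464 mol
Divide by the smallest (0.01463 mol): C 1.000, H 3.998, O 1.001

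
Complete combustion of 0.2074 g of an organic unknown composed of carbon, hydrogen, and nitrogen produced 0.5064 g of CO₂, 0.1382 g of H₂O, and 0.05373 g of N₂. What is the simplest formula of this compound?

mol C = 0.5064 g CO₂ ÷ 44.009 g/mol = 0.011507 mol
mol H = 2 × 0.1382 g H₂O ÷ 18.015 g/mol = 0.015343 mol
mol N = 2 × 0.05373 g N₂ ÷ 28.014 g/mol = 0.0038359 mol
Divide by the smallest (0.0038359 mol): C 3.000, H 4.000, N 1.000

C3H4N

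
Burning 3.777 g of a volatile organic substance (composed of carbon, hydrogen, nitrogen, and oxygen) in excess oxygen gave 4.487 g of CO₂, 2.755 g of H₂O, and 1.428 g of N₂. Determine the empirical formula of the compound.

mol C = 4.487 g CO₂ ÷ 44.009 g/mol = 0.10196 mol
mol H = 2 × 2.755 g H₂O ÷ 18.015 g/mol = 0.30586 mol
mol N = 2 × 1.428 g N₂ ÷ 28.014 g/mol = 0.10195 mol
mass O = 3.777 − (1.2246 + 0.30830 + 1.4280) = 0.81610 g → mol O = 0.81610 ÷ 15.999 = 0.051009 mol
Divide by the smallest (0.051009 mol): C 1.999, H 5.996, N 1.999, O 1.000

C2H6N2O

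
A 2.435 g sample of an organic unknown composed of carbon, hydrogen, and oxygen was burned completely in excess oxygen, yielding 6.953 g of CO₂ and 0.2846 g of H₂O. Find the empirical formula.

C5HO

mol C = 6.953 g CO₂ ÷ 44.009 g/mol = 0.15799 mol
mol H = 2 × 0.2846 g H₂O ÷ 18.015 g/mol = 0.031596 mol
mass O = 2.435 − (1.8976 + 0.031849) = 0.50553 g → mol O = 0.50553 ÷ 15.999 = 0.031598 mol
Divide by the smallest (0.031596 mol): C 5.000, H 1.000, O 1.000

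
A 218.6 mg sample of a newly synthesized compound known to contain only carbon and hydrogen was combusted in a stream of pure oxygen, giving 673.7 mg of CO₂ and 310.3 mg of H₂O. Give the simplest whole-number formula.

mol C = 0.6737 g CO₂ ÷ 44.009 g/mol = 0.015308 mol
mol H = 2 × 0.3103 g H₂O ÷ 18.015 g/mol = 0.034449 mol
Divide by the smallest (0.015308 mol): C 1.000, H 2.250
Multiplying each by 4 gives whole numbers: C 4.00, H 9.00

C4H9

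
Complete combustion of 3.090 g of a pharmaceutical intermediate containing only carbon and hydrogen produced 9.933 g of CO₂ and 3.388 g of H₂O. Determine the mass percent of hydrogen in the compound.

mol C = 9.933 g CO₂ ÷ 44.009 g/mol = 0.22570 mol
mol H = 2 × 3.388 g H₂O ÷ 18.015 g/mol = 0.37613 mol
mass % H = 0.37914 g ÷ 3.090 g × 100%

12.27%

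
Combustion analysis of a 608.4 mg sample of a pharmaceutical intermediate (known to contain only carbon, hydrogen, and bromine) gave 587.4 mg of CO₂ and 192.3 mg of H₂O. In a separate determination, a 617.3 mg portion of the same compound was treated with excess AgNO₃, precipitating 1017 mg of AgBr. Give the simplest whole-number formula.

mol C = 0.5874 g CO₂ ÷ 44.009 g/mol = 0.013347 mol
mol H = 2 × 0.1923 g H₂O ÷ 18.015 g/mol = 0.021349 mol
From the AgBr data: mol Br per gram of compound = (1.017 ÷ 187.772) ÷ 0.6173 = 0.0087739 mol/g, so in the 0.6084 g combustion sample mol Br = 0.0053381 mol
Divide by the smallest (0.0053381 mol): C 2.500, H 3.999, Br 1.000
Multiplying each by 2 gives whole numbers: C 5.00, H 8.00, Br 2.00

C5H8Br2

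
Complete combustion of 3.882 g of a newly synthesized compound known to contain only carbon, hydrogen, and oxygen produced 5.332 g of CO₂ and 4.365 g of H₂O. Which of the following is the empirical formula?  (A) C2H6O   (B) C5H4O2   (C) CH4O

(C) CH4O

mol C = 5.332 g CO₂ ÷ 44.009 g/mol = 0.12116 mol
mol H = 2 × 4.365 g H₂O ÷ 18.015 g/mol = 0.48460 mol
mass O = 3.882 − (1.4552 + 0.48847) = 1.9383 g → mol O = 1.9383 ÷ 15.999 = 0.12115 mol
Divide by the smallest (0.12115 mol): C 1.000, H 4.000, O 1.000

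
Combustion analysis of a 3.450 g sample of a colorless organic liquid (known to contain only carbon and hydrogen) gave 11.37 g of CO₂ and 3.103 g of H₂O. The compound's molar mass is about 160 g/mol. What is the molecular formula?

mol C = 11.37 g CO₂ ÷ 44.009 g/mol = 0.25836 mol
mol H = 2 × 3.103 g H₂O ÷ 18.015 g/mol = 0.34449 mol
Divide by the smallest (0.25836 mol): C 1.000, H 1.333
Multiplying each by 3 gives whole numbers: C 3.00, H 4.00
Empirical formula: C3H4
Empirical-formula mass = 40.06 g/mol; 160 ÷ 40.06 ≈ 4, so the molecular formula is C12H16.

C12H16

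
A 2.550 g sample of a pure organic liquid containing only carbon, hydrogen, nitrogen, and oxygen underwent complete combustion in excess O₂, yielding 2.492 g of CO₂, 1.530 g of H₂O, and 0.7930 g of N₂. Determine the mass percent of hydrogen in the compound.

mol C = 2.492 g CO₂ ÷ 44.009 g/mol = 0.056625 mol
mol H = 2 × 1.530 g H₂O ÷ 18.015 g/mol = 0.16986 mol
mol N = 2 × 0.7930 g N₂ ÷ 28.014 g/mol = 0.056615 mol
mass O = 2.550 − (0.68012 + 0.17122 + 0.79300) = 0.90566 g → mol O = 0.90566 ÷ 15.999 = 0.056607 mol
mass % H = 0.17122 g ÷ 2.550 g × 100%

6.71%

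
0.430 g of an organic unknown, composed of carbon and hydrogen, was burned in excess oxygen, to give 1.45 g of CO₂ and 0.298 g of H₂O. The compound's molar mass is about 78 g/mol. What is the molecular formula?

C6H6

mol C = 1.45 g CO₂ ÷ 44.009 g/mol = 0.03295 mol
mol H = 2 × 0.298 g H₂O ÷ 18.015 g/mol = 0.03308 mol
Divide by the smallest (0.03295 mol): C 1.000, H 1.004
Empirical formula: CH
Empirical-formula mass = 13.02 g/mol; 78 ÷ 13.02 ≈ 6, so the molecular formula is C6H6.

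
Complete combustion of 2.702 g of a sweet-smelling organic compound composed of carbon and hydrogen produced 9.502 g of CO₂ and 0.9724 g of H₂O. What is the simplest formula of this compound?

mol C = 9.502 g CO₂ ÷ 44.009 g/mol = 0.21591 mol
mol H = 2 × 0.9724 g H₂O ÷ 18.015 g/mol = 0.10795 mol
Divide by the smallest (0.10795 mol): C 2.000, H 1.000

C2H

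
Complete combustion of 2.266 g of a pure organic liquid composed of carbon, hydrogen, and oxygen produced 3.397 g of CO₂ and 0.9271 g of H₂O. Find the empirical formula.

C3H4O3

mol C = 3.397 g CO₂ ÷ 44.009 g/mol = 0.077189 mol
mol H = 2 × 0.9271 g H₂O ÷ 18.015 g/mol = 0.10293 mol
mass O = 2.266 − (0.92711 + 0.10375) = 1.2351 g → mol O = 1.2351 ÷ 15.999 = 0.077201 mol
Divide by the smallest (0.077189 mol): C 1.000, H 1.333, O 1.000
Multiplying each by 3 gives whole numbers: C 3.00, H 4.00, O 3.00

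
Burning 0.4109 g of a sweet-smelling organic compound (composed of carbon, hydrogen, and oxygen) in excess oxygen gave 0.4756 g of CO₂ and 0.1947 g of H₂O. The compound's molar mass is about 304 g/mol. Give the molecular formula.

C8H16O12

mol C = 0.4756 g CO₂ ÷ 44.009 g/mol = 0.010807 mol
mol H = 2 × 0.1947 g H₂O ÷ 18.015 g/mol = 0.021615 mol
mass O = 0.4109 − (0.12980 + 0.021788) = 0.25931 g → mol O = 0.25931 ÷ 15.999 = 0.016208 mol
Divide by the smallest (0.010807 mol): C 1.000, H 2.000, O 1.500
Multiplying each by 2 gives whole numbers: C 2.00, H 4.00, O 3.00
Empirical formula: C2H4O3
Empirical-formula mass = 76.05 g/mol; 304 ÷ 76.05 ≈ 4, so the molecular formula is C8H16O12.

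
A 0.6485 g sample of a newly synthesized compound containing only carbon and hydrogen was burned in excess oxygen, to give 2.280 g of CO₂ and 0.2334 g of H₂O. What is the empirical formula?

mol C = 2.280 g CO₂ ÷ 44.009 g/mol = 0.051808 mol
mol H = 2 × 0.2334 g H₂O ÷ 18.015 g/mol = 0.025912 mol
Divide by the smallest (0.025912 mol): C 1.999, H 1.000

C2H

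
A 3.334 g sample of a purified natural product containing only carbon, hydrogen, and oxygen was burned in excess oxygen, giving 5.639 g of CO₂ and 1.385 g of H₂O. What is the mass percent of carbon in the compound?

mol C = 5.639 g CO₂ ÷ 44.009 g/mol = 0.12813 mol
mol H = 2 × 1.385 g H₂O ÷ 18.015 g/mol = 0.15376 mol
mass O = 3.334 − (1.5390 + 0.15499) = 1.6400 g → mol O = 1.6400 ÷ 15.999 = 0.10251 mol
mass % C = 1.5390 g ÷ 3.334 g × 100%

46.16%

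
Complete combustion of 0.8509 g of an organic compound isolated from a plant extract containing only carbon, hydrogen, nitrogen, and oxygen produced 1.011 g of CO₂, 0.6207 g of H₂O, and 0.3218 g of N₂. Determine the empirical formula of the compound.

C2H6N2O

mol C = 1.011 g CO₂ ÷ 44.009 g/mol = 0.022973 mol
mol H = 2 × 0.6207 g H₂O ÷ 18.015 g/mol = 0.068909 mol
mol N = 2 × 0.3218 g N₂ ÷ 28.014 g/mol = 0.022974 mol
mass O = 0.8509 − (0.27592 + 0.069461 + 0.32180) = 0.18372 g → mol O = 0.18372 ÷ 15.999 = 0.011483 mol
Divide by the smallest (0.011483 mol): C 2.001, H 6.001, N 2.001, O 1.000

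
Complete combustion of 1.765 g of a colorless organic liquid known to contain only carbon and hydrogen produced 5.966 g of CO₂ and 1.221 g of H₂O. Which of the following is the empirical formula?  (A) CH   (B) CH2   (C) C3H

(A) CH

mol C = 5.966 g CO₂ ÷ 44.009 g/mol = 0.13556 mol
mol H = 2 × 1.221 g H₂O ÷ 18.015 g/mol = 0.13555 mol
Divide by the smallest (0.13555 mol): C 1.000, H 1.000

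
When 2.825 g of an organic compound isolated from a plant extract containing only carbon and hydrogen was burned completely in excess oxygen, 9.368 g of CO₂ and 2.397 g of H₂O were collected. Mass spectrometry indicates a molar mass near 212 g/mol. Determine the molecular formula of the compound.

mol C = 9.368 g CO₂ ÷ 44.009 g/mol = 0.21287 mol
mol H = 2 × 2.397 g H₂O ÷ 18.015 g/mol = 0.26611 mol
Divide by the smallest (0.21287 mol): C 1.000, H 1.250
Multiplying each by 4 gives whole numbers: C 4.00, H 5.00
Empirical formula: C4H5
Empirical-formula mass = 53.08 g/mol; 212 ÷ 53.08 ≈ 4, so the molecular formula is C16H20.

C16H20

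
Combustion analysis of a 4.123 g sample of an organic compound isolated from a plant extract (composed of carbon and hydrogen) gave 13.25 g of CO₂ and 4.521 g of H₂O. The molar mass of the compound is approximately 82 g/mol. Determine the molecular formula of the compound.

C6H10

mol C = 13.25 g CO₂ ÷ 44.009 g/mol = 0.30107 mol
mol H = 2 × 4.521 g H₂O ÷ 18.015 g/mol = 0.50192 mol
Divide by the smallest (0.30107 mol): C 1.000, H 1.667
Multiplying each by 3 gives whole numbers: C 3.00, H 5.00
Empirical formula: C3H5
Empirical-formula mass = 41.07 g/mol; 82 ÷ 41.07 ≈ 2, so the molecular formula is C6H10.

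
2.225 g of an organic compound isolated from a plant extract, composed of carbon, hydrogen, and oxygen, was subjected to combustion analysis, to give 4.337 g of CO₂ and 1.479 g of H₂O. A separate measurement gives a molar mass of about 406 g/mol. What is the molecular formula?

mol C = 4.337 g CO₂ ÷ 44.009 g/mol = 0.098548 mol
mol H = 2 × 1.479 g H₂O ÷ 18.015 g/mol = 0.16420 mol
mass O = 2.225 − (1.1837 + 0.16551) = 0.87583 g → mol O = 0.87583 ÷ 15.999 = 0.054743 mol
Divide by the smallest (0.054743 mol): C 1.800, H 2.999, O 1.000
Multiplying each by 5 gives whole numbers: C 9.00, H 15.00, O 5.00
Empirical formula: C9H15O5
Empirical-formula mass = 203.21 g/mol; 406 ÷ 203.21 ≈ 2, so the molecular formula is C18H30O10.

C18H30O10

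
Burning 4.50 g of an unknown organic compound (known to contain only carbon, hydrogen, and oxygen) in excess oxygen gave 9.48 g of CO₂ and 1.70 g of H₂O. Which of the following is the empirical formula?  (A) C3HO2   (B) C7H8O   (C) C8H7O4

(C) C8H7O4

mol C = 9.48 g CO₂ ÷ 44.009 g/mol = 0.2154 mol
mol H = 2 × 1.70 g H₂O ÷ 18.015 g/mol = 0.1887 mol
mass O = 4.50 − (2.587 + 0.1902) = 1.722 g → mol O = 1.722 ÷ 15.999 = 0.1077 mol
Divide by the smallest (0.1077 mol): C 2.001, H 1.753, O 1.000
Multiplying each by 4 gives whole numbers: C 8.00, H 7.01, O 4.00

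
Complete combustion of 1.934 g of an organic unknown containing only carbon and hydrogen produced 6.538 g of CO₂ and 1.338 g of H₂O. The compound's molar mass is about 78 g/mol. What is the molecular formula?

C6H6

mol C = 6.538 g CO₂ ÷ 44.009 g/mol = 0.14856 mol
mol H = 2 × 1.338 g H₂O ÷ 18.015 g/mol = 0.14854 mol
Divide by the smallest (0.14854 mol): C 1.000, H 1.000
Empirical formula: CH
Empirical-formula mass = 13.02 g/mol; 78 ÷ 13.02 ≈ 6, so the molecular formula is C6H6.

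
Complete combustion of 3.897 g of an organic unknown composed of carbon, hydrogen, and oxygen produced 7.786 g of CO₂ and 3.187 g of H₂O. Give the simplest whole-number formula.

mol C = 7.786 g CO₂ ÷ 44.009 g/mol = 0.17692 mol
mol H = 2 × 3.187 g H₂O ÷ 18.015 g/mol = 0.35382 mol
mass O = 3.897 − (2.1250 + 0.35665) = 1.4154 g → mol O = 1.4154 ÷ 15.999 = 0.088467 mol
Divide by the smallest (0.088467 mol): C 2.000, H 3.999, O 1.000

C2H4O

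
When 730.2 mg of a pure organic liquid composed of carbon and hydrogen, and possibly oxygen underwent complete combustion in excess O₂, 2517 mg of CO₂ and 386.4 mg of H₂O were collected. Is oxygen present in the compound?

mol C = 2.517 g CO₂ ÷ 44.009 g/mol = 0.057193 mol
mol H = 2 × 0.3864 g H₂O ÷ 18.015 g/mol = 0.042898 mol
C and H together account for 0.73018 g — essentially the entire 0.7302 g sample — so the compound contains no oxygen.

no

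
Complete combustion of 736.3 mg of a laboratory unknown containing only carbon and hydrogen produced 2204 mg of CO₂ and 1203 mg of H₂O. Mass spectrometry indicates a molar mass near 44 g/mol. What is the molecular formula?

C3H8

mol C = 2.204 g CO₂ ÷ 44.009 g/mol = 0.050081 mol
mol H = 2 × 1.203 g H₂O ÷ 18.015 g/mol = 0.13356 mol
Divide by the smallest (0.050081 mol): C 1.000, H 2.667
Multiplying each by 3 gives whole numbers: C 3.00, H 8.00
Empirical formula: C3H8
Empirical-formula mass = 44.10 g/mol; 44 ÷ 44.10 ≈ 1, so the molecular formula is C3H8.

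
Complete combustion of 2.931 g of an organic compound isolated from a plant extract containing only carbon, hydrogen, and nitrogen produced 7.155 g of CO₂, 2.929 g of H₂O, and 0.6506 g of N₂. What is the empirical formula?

mol C = 7.155 g CO₂ ÷ 44.009 g/mol = 0.16258 mol
mol H = 2 × 2.929 g H₂O ÷ 18.015 g/mol = 0.32517 mol
mol N = 2 × 0.6506 g N₂ ÷ 28.014 g/mol = 0.046448 mol
Divide by the smallest (0.046448 mol): C 3.500, H 7.001, N 1.000
Multiplying each by 2 gives whole numbers: C 7.00, H 14.00, N 2.00

C7H14N2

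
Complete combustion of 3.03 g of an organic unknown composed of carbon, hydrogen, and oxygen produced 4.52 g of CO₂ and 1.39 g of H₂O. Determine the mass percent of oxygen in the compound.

54.2%

mol C = 4.52 g CO₂ ÷ 44.009 g/mol = 0.1027 mol
mol H = 2 × 1.39 g H₂O ÷ 18.015 g/mol = 0.1543 mol
mass O = 3.03 − (1.234 + 0.1556) = 1.641 g → mol O = 1.641 ÷ 15.999 = 0.1026 mol
mass % O = 1.641 g ÷ 3.03 g × 100%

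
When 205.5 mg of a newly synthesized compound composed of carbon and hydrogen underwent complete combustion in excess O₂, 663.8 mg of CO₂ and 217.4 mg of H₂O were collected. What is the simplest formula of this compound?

mol C = 0.6638 g CO₂ ÷ 44.009 g/mol = 0.015083 mol
mol H = 2 × 0.2174 g H₂O ÷ 18.015 g/mol = 0.024135 mol
Divide by the smallest (0.015083 mol): C 1.000, H 1.600
Multiplying each by 5 gives whole numbers: C 5.00, H 8.00

C5H8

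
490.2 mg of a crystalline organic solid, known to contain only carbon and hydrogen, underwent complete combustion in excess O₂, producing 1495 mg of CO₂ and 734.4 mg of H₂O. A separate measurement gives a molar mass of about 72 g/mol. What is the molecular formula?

mol C = 1.495 g CO₂ ÷ 44.009 g/mol = 0.033970 mol
mol H = 2 × 0.7344 g H₂O ÷ 18.015 g/mol = 0.081532 mol
Divide by the smallest (0.033970 mol): C 1.000, H 2.400
Multiplying each by 5 gives whole numbers: C 5.00, H 12.00
Empirical formula: C5H12
Empirical-formula mass = 72.15 g/mol; 72 ÷ 72.15 ≈ 1, so the molecular formula is C5H12.

C5H12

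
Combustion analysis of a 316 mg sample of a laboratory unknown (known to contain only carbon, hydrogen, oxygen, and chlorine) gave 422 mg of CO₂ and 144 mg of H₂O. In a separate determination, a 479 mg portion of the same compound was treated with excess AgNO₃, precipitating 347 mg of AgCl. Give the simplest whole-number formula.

mol C = 0.422 g CO₂ ÷ 44.009 g/mol = 0.009589 mol
mol H = 2 × 0.144 g H₂O ÷ 18.015 g/mol = 0.01599 mol
From the AgCl data: mol Cl per gram of compound = (0.347 ÷ 143.318) ÷ 0.479 = 0.005055 mol/g, so in the 0.316 g combustion sample mol Cl = 0.001597 mol
mass O = 0.316 − (0.1152 + 0.01611 + 0.05662) = 0.1281 g → mol O = 0.1281 ÷ 15.999 = 0.008006 mol
Divide by the smallest (0.001597 mol): C 6.003, H 10.009, Cl 1.000, O 5.012

C6H10ClO5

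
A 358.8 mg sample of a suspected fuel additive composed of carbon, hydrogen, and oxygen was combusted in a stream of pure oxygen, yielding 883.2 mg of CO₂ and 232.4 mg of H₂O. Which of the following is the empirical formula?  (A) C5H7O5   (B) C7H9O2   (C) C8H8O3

(B) C7H9O2

mol C = 0.8832 g CO₂ ÷ 44.009 g/mol = 0.020069 mol
mol H = 2 × 0.2324 g H₂O ÷ 18.015 g/mol = 0.025801 mol
mass O = 0.3588 − (0.24104 + 0.026007) = 0.091749 g → mol O = 0.091749 ÷ 15.999 = 0.0057346 mol
Divide by the smallest (0.0057346 mol): C 3.500, H 4.499, O 1.000
Multiplying each by 2 gives whole numbers: C 7.00, H 9.00, O 2.00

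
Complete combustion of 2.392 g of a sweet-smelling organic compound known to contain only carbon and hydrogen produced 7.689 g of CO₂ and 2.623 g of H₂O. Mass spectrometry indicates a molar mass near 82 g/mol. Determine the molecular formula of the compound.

C6H10

mol C = 7.689 g CO₂ ÷ 44.009 g/mol = 0.17471 mol
mol H = 2 × 2.623 g H₂O ÷ 18.015 g/mol = 0.29120 mol
Divide by the smallest (0.17471 mol): C 1.000, H 1.667
Multiplying each by 3 gives whole numbers: C 3.00, H 5.00
Empirical formula: C3H5
Empirical-formula mass = 41.07 g/mol; 82 ÷ 41.07 ≈ 2, so the molecular formula is C6H10.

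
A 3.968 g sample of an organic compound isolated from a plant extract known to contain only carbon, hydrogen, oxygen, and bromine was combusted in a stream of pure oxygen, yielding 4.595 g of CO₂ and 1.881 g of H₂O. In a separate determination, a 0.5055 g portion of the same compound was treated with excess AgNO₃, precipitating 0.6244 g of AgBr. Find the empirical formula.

C4H8BrO

mol C = 4.595 g CO₂ ÷ 44.009 g/mol = 0.10441 mol
mol H = 2 × 1.881 g H₂O ÷ 18.015 g/mol = 0.20883 mol
From the AgBr data: mol Br per gram of compound = (0.6244 ÷ 187.772) ÷ 0.5055 = 0.0065783 mol/g, so in the 3.968 g combustion sample mol Br = 0.026103 mol
mass O = 3.968 − (1.2541 + 0.21050 + 2.0857) = 0.41773 g → mol O = 0.41773 ÷ 15.999 = 0.026110 mol
Divide by the smallest (0.026103 mol): C 4.000, H 8.000, Br 1.000, O 1.000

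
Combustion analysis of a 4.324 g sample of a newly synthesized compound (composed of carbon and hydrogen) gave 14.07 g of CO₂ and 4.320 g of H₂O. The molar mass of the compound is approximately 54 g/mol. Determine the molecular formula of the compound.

C4H6

mol C = 14.07 g CO₂ ÷ 44.009 g/mol = 0.31971 mol
mol H = 2 × 4.320 g H₂O ÷ 18.015 g/mol = 0.47960 mol
Divide by the smallest (0.31971 mol): C 1.000, H 1.500
Multiplying each by 2 gives whole numbers: C 2.00, H 3.00
Empirical formula: C2H3
Empirical-formula mass = 27.05 g/mol; 54 ÷ 27.05 ≈ 2, so the molecular formula is C4H6.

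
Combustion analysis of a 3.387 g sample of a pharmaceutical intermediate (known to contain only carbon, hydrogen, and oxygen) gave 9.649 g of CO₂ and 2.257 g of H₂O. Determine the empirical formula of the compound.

mol C = 9.649 g CO₂ ÷ 44.009 g/mol = 0.21925 mol
mol H = 2 × 2.257 g H₂O ÷ 18.015 g/mol = 0.25057 mol
mass O = 3.387 − (2.6334 + 0.25257) = 0.50101 g → mol O = 0.50101 ÷ 15.999 = 0.031315 mol
Divide by the smallest (0.031315 mol): C 7.001, H 8.002, O 1.000

C7H8O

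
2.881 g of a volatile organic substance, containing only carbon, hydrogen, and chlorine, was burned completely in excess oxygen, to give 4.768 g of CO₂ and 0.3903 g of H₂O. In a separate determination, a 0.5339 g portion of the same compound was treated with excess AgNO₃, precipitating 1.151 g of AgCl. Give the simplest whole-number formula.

mol C = 4.768 g CO₂ ÷ 44.009 g/mol = 0.10834 mol
mol H = 2 × 0.3903 g H₂O ÷ 18.015 g/mol = 0.043331 mol
From the AgCl data: mol Cl per gram of compound = (1.151 ÷ 143.318) ÷ 0.5339 = 0.015042 mol/g, so in the 2.881 g combustion sample mol Cl = 0.043337 mol
Divide by the smallest (0.043331 mol): C 2.500, H 1.000, Cl 1.000
Multiplying each by 2 gives whole numbers: C 5.00, H 2.00, Cl 2.00

C5H2Cl2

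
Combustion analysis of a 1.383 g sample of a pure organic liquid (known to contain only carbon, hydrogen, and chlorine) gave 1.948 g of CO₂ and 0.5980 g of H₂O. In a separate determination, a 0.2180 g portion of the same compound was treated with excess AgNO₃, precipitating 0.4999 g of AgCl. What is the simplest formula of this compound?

mol C = 1.948 g CO₂ ÷ 44.009 g/mol = 0.044264 mol
mol H = 2 × 0.5980 g H₂O ÷ 18.015 g/mol = 0.066389 mol
From the AgCl data: mol Cl per gram of compound = (0.4999 ÷ 143.318) ÷ 0.2180 = 0.016000 mol/g, so in the 1.383 g combustion sample mol Cl = 0.022128 mol
Divide by the smallest (0.022128 mol): C 2.000, H 3.000, Cl 1.000

C2H3Cl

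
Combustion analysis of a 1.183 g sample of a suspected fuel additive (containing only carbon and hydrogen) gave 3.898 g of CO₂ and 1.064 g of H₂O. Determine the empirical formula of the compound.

C3H4

mol C = 3.898 g CO₂ ÷ 44.009 g/mol = 0.088573 mol
mol H = 2 × 1.064 g H₂O ÷ 18.015 g/mol = 0.11812 mol
Divide by the smallest (0.088573 mol): C 1.000, H 1.334
Multiplying each by 3 gives whole numbers: C 3.00, H 4.00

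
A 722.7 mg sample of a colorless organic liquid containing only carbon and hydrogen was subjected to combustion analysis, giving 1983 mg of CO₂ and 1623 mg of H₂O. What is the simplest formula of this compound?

CH4

mol C = 1.983 g CO₂ ÷ 44.009 g/mol = 0.045059 mol
mol H = 2 × 1.623 g H₂O ÷ 18.015 g/mol = 0.18018 mol
Divide by the smallest (0.045059 mol): C 1.000, H 3.999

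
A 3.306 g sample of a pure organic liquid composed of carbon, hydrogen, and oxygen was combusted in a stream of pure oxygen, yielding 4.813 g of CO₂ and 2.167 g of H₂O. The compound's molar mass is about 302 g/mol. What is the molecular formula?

mol C = 4.813 g CO₂ ÷ 44.009 g/mol = 0.10936 mol
mol H = 2 × 2.167 g H₂O ÷ 18.015 g/mol = 0.24058 mol
mass O = 3.306 − (1.3136 + 0.24250) = 1.7499 g → mol O = 1.7499 ÷ 15.999 = 0.10938 mol
Divide by the smallest (0.10936 mol): C 1.000, H 2.200, O 1.000
Multiplying each by 5 gives whole numbers: C 5.00, H 11.00, O 5.00
Empirical formula: C5H11O5
Empirical-formula mass = 151.14 g/mol; 302 ÷ 151.14 ≈ 2, so the molecular formula is C10H22O10.

C10H22O10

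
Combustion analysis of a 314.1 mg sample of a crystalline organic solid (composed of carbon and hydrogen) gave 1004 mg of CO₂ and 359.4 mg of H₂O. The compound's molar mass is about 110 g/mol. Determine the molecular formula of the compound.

C8H14

mol C = 1.004 g CO₂ ÷ 44.009 g/mol = 0.022814 mol
mol H = 2 × 0.3594 g H₂O ÷ 18.015 g/mol = 0.039900 mol
Divide by the smallest (0.022814 mol): C 1.000, H 1.749
Multiplying each by 4 gives whole numbers: C 4.00, H 7.00
Empirical formula: C4H7
Empirical-formula mass = 55.10 g/mol; 110 ÷ 55.10 ≈ 2, so the molecular formula is C8H14.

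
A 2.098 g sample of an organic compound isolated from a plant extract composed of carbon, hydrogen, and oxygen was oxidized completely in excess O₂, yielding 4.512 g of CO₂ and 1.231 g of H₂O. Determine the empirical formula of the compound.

C9H12O4

mol C = 4.512 g CO₂ ÷ 44.009 g/mol = 0.10252 mol
mol H = 2 × 1.231 g H₂O ÷ 18.015 g/mol = 0.13666 mol
mass O = 2.098 − (1.2314 + 0.13776) = 0.72882 g → mol O = 0.72882 ÷ 15.999 = 0.045554 mol
Divide by the smallest (0.045554 mol): C 2.251, H 3.000, O 1.000
Multiplying each by 4 gives whole numbers: C 9.00, H 12.00, O 4.00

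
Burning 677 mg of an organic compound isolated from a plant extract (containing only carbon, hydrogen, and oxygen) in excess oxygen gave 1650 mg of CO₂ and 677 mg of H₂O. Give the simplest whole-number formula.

C4H8O

mol C = 1.65 g CO₂ ÷ 44.009 g/mol = 0.03749 mol
mol H = 2 × 0.677 g H₂O ÷ 18.015 g/mol = 0.07516 mol
mass O = 0.677 − (0.4503 + 0.07576) = 0.1509 g → mol O = 0.1509 ÷ 15.999 = 0.009433 mol
Divide by the smallest (0.009433 mol): C 3.975, H 7.968, O 1.000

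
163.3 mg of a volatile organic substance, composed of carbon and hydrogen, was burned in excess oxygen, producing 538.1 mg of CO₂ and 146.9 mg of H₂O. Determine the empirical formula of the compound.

C3H4

mol C = 0.5381 g CO₂ ÷ 44.009 g/mol = 0.012227 mol
mol H = 2 × 0.1469 g H₂O ÷ 18.015 g/mol = 0.016309 mol
Divide by the smallest (0.012227 mol): C 1.000, H 1.334
Multiplying each by 3 gives whole numbers: C 3.00, H 4.00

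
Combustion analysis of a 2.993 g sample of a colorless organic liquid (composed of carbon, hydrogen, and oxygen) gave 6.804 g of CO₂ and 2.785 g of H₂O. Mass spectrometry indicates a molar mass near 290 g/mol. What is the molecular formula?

mol C = 6.804 g CO₂ ÷ 44.009 g/mol = 0.15460 mol
mol H = 2 × 2.785 g H₂O ÷ 18.015 g/mol = 0.30919 mol
mass O = 2.993 − (1.8570 + 0.31166) = 0.82438 g → mol O = 0.82438 ÷ 15.999 = 0.051527 mol
Divide by the smallest (0.051527 mol): C 3.000, H 6.000, O 1.000
Empirical formula: C3H6O
Empirical-formula mass = 58.08 g/mol; 290 ÷ 58.08 ≈ 5, so the molecular formula is C15H30O5.

C15H30O5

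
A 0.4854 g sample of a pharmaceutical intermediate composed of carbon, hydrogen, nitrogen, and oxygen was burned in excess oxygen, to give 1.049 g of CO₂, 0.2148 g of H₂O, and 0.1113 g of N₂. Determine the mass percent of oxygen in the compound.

mol C = 1.049 g CO₂ ÷ 44.009 g/mol = 0.023836 mol
mol H = 2 × 0.2148 g H₂O ÷ 18.015 g/mol = 0.023847 mol
mol N = 2 × 0.1113 g N₂ ÷ 28.014 g/mol = 0.0079460 mol
mass O = 0.4854 − (0.28629 + 0.024038 + 0.11130) = 0.063768 g → mol O = 0.063768 ÷ 15.999 = 0.0039857 mol
mass % O = 0.063768 g ÷ 0.4854 g × 100%

13.14%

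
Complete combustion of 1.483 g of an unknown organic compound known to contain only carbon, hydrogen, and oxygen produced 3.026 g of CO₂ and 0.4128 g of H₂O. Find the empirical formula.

mol C = 3.026 g CO₂ ÷ 44.009 g/mol = 0.068759 mol
mol H = 2 × 0.4128 g H₂O ÷ 18.015 g/mol = 0.045828 mol
mass O = 1.483 − (0.82586 + 0.046195) = 0.61094 g → mol O = 0.61094 ÷ 15.999 = 0.038186 mol
Divide by the smallest (0.038186 mol): C 1.801, H 1.200, O 1.000
Multiplying each by 5 gives whole numbers: C 9.00, H 6.00, O 5.00

C9H6O5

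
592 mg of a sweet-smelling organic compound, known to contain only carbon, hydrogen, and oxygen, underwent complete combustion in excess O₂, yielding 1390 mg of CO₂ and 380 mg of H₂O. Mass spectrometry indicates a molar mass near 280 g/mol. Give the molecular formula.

mol C = 1.39 g CO₂ ÷ 44.009 g/mol = 0.03158 mol
mol H = 2 × 0.380 g H₂O ÷ 18.015 g/mol = 0.04219 mol
mass O = 0.592 − (0.3794 + 0.04252) = 0.1701 g → mol O = 0.1701 ÷ 15.999 = 0.01063 mol
Divide by the smallest (0.01063 mol): C 2.970, H 3.968, O 1.000
Empirical formula: C3H4O
Empirical-formula mass = 56.06 g/mol; 280 ÷ 56.06 ≈ 5, so the molecular formula is C15H20O5.

C15H20O5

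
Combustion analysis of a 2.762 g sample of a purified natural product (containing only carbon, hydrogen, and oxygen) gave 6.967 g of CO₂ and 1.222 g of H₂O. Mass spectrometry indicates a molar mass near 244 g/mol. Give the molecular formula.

C14H12O4

mol C = 6.967 g CO₂ ÷ 44.009 g/mol = 0.15831 mol
mol H = 2 × 1.222 g H₂O ÷ 18.015 g/mol = 0.13566 mol
mass O = 2.762 − (1.9014 + 0.13675) = 0.72381 g → mol O = 0.72381 ÷ 15.999 = 0.045241 mol
Divide by the smallest (0.045241 mol): C 3.499, H 2.999, O 1.000
Multiplying each by 2 gives whole numbers: C 7.00, H 6.00, O 2.00
Empirical formula: C7H6O2
Empirical-formula mass = 122.12 g/mol; 244 ÷ 122.12 ≈ 2, so the molecular formula is C14H12O4.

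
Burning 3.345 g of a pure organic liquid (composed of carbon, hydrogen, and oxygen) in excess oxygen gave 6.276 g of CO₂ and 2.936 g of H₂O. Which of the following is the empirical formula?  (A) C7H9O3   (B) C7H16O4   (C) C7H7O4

mol C = 6.276 g CO₂ ÷ 44.009 g/mol = 0.14261 mol
mol H = 2 × 2.936 g H₂O ÷ 18.015 g/mol = 0.32595 mol
mass O = 3.345 − (1.7129 + 0.32856) = 1.3036 g → mol O = 1.3036 ÷ 15.999 = 0.081479 mol
Divide by the smallest (0.081479 mol): C 1.750, H 4.000, O 1.000
Multiplying each by 4 gives whole numbers: C 7.00, H 16.00, O 4.00

(B) C7H16O4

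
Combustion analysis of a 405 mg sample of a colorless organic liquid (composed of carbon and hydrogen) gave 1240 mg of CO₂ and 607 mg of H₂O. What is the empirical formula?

mol C = 1.24 g CO₂ ÷ 44.009 g/mol = 0.02818 mol
mol H = 2 × 0.607 g H₂O ÷ 18.015 g/mol = 0.06739 mol
Divide by the smallest (0.02818 mol): C 1.000, H 2.392
Multiplying each by 5 gives whole numbers: C 5.00, H 11.96

C5H12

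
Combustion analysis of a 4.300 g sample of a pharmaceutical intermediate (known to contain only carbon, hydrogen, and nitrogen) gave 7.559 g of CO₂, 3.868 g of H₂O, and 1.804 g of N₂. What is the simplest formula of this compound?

C4H10N3

mol C = 7.559 g CO₂ ÷ 44.009 g/mol = 0.17176 mol
mol H = 2 × 3.868 g H₂O ÷ 18.015 g/mol = 0.42942 mol
mol N = 2 × 1.804 g N₂ ÷ 28.014 g/mol = 0.12879 mol
Divide by the smallest (0.12879 mol): C 1.334, H 3.334, N 1.000
Multiplying each by 3 gives whole numbers: C 4.00, H 10.00, N 3.00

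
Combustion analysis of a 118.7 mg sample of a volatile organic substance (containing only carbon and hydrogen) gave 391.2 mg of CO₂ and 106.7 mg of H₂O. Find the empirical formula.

mol C = 0.3912 g CO₂ ÷ 44.009 g/mol = 0.0088891 mol
mol H = 2 × 0.1067 g H₂O ÷ 18.015 g/mol = 0.011846 mol
Divide by the smallest (0.0088891 mol): C 1.000, H 1.333
Multiplying each by 3 gives whole numbers: C 3.00, H 4.00

C3H4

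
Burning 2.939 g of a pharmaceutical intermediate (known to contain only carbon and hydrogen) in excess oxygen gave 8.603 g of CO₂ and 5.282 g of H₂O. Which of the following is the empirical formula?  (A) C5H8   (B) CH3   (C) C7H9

mol C = 8.603 g CO₂ ÷ 44.009 g/mol = 0.19548 mol
mol H = 2 × 5.282 g H₂O ÷ 18.015 g/mol = 0.58640 mol
Divide by the smallest (0.19548 mol): C 1.000, H 3.000

(B) CH3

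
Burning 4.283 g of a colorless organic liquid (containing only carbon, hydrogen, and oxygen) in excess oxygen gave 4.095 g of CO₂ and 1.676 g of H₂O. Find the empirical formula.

mol C = 4.095 g CO₂ ÷ 44.009 g/mol = 0.093049 mol
mol H = 2 × 1.676 g H₂O ÷ 18.015 g/mol = 0.18607 mol
mass O = 4.283 − (1.1176 + 0.18756) = 2.9778 g → mol O = 2.9778 ÷ 15.999 = 0.18613 mol
Divide by the smallest (0.093049 mol): C 1.000, H 2.000, O 2.000

CH2O2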